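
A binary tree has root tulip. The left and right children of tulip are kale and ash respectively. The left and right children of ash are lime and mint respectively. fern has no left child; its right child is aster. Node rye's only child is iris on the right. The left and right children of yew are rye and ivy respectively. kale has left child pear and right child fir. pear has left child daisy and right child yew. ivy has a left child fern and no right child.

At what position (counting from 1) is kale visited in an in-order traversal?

In-order visits the left subtree, then the node, then the right subtree.
At tulip: go left to kale.
  At kale: go left to pear.
    At pear: go left to daisy.
      daisy is a leaf — visit daisy.
    Visit pear.
    At pear: go right to yew.
      At yew: go left to rye.
        At rye: no left child.
        Visit rye.
        At rye: go right to iris.
          iris is a leaf — visit iris.
      Visit yew.
      At yew: go right to ivy.
        At ivy: go left to fern.
          At fern: no left child.
          Visit fern.
          At fern: go right to aster.
            aster is a leaf — visit aster.
        Visit ivy.
        At ivy: no right child.
  Visit kale.
  At kale: go right to fir.
    fir is a leaf — visit fir.
Visit tulip.
At tulip: go right to ash.
  At ash: go left to lime.
    lime is a leaf — visit lime.
  Visit ash.
  At ash: go right to mint.
    mint is a leaf — visit mint.
Full in-order sequence: daisy, pear, rye, iris, yew, fern, aster, ivy, kale, fir, tulip, lime, ash, mint.

9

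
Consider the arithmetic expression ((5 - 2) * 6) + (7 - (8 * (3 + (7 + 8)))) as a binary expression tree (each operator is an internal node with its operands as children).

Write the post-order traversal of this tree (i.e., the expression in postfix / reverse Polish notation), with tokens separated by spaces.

5 2 - 6 * 7 8 3 7 8 + + * - +

Post-order on an expression tree gives postfix notation: for each operator, emit left operand, right operand, then the operator.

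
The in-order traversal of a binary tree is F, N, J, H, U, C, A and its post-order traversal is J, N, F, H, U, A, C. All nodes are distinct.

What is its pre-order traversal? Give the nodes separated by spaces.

The last element of post-order is the root; it splits in-order into left and right subtrees.
Root C: left subtree has 5 nodes {F, N, J, H, U}, right has 1 {A}.
  Root U: left subtree has 4 nodes {F, N, J, H}, right has 0 { }.
    Root H: left subtree has 3 nodes {F, N, J}, right has 0 { }.
      Root F: left subtree has 0 nodes { }, right has 2 {N, J}.
        Root N: left subtree has 0 nodes { }, right has 1 {J}.

C U H F N J A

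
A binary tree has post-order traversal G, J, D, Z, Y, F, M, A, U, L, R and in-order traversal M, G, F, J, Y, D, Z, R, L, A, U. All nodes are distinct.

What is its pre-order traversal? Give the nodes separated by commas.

R, M, F, G, Y, J, Z, D, L, U, A

The last element of post-order is the root; it splits in-order into left and right subtrees.
Root R: left subtree has 7 nodes {M, G, F, J, Y, D, Z}, right has 3 {L, A, U}.
  Root M: left subtree has 0 nodes { }, right has 6 {G, F, J, Y, D, Z}.
    Root F: left subtree has 1 node {G}, right has 4 {J, Y, D, Z}.
      Root Y: left subtree has 1 node {J}, right has 2 {D, Z}.
        Root Z: left subtree has 1 node {D}, right has 0 { }.
  Root L: left subtree has 0 nodes { }, right has 2 {A, U}.
    Root U: left subtree has 1 node {A}, right has 0 { }.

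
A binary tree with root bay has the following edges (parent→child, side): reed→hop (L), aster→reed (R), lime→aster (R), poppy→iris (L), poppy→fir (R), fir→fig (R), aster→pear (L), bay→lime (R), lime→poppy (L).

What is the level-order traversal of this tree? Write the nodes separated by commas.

bay, lime, poppy, aster, iris, fir, pear, reed, fig, hop

Level-order visits nodes level by level from the root, left to right within each level.
Level 0: bay
Level 1: lime
Level 2: poppy, aster
Level 3: iris, fir, pear, reed
Level 4: fig, hop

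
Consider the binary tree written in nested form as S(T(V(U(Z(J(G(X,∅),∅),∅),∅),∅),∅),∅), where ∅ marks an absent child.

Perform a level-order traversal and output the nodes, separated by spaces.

Level-order visits nodes level by level from the root, left to right within each level.
Level 0: S
Level 1: T
Level 2: V
Level 3: U
Level 4: Z
Level 5: J
Level 6: G
Level 7: X

S T V U Z J G X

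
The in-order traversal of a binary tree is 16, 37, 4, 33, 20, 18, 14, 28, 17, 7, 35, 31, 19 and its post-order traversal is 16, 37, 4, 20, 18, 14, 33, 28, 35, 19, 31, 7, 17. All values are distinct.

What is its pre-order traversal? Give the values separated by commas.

The last element of post-order is the root; it splits in-order into left and right subtrees.
Root 17: left subtree has 8 nodes {16, 37, 4, 33, 20, 18, 14, 28}, right has 4 {7, 35, 31, 19}.
  Root 28: left subtree has 7 nodes {16, 37, 4, 33, 20, 18, 14}, right has 0 { }.
    Root 33: left subtree has 3 nodes {16, 37, 4}, right has 3 {20, 18, 14}.
      Root 4: left subtree has 2 nodes {16, 37}, right has 0 { }.
        Root 37: left subtree has 1 node {16}, right has 0 { }.
      Root 14: left subtree has 2 nodes {20, 18}, right has 0 { }.
        Root 18: left subtree has 1 node {20}, right has 0 { }.
  Root 7: left subtree has 0 nodes { }, right has 3 {35, 31, 19}.
    Root 31: left subtree has 1 node {35}, right has 1 {19}.

17, 28, 33, 4, 37, 16, 14, 18, 20, 7, 31, 35, 19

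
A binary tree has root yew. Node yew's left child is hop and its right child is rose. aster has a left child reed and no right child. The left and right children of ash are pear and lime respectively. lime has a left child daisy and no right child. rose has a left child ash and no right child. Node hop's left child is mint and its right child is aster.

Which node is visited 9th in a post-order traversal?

rose

Post-order visits the left subtree, then the right subtree, then the node.
At yew: go left to hop.
  At hop: go left to mint.
    mint is a leaf — visit mint.
  At hop: go right to aster.
    At aster: go left to reed.
      reed is a leaf — visit reed.
    At aster: no right child.
    Visit aster.
  Visit hop.
At yew: go right to rose.
  At rose: go left to ash.
    At ash: go left to pear.
      pear is a leaf — visit pear.
    At ash: go right to lime.
      At lime: go left to daisy.
        daisy is a leaf — visit daisy.
      At lime: no right child.
      Visit lime.
    Visit ash.
  At rose: no right child.
  Visit rose.
Visit yew.
Full post-order sequence: mint, reed, aster, hop, pear, daisy, lime, ash, rose, yew.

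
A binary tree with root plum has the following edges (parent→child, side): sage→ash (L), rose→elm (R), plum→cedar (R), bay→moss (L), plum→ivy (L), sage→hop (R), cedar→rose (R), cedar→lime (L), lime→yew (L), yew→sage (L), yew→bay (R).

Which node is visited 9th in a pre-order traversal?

Pre-order visits the node, then its left subtree, then its right subtree.
Visit plum.
At plum: go left to ivy.
  ivy is a leaf — visit ivy.
At plum: go right to cedar.
  Visit cedar.
  At cedar: go left to lime.
    Visit lime.
    At lime: go left to yew.
      Visit yew.
      At yew: go left to sage.
        Visit sage.
        At sage: go left to ash.
          ash is a leaf — visit ash.
        At sage: go right to hop.
          hop is a leaf — visit hop.
      At yew: go right to bay.
        Visit bay.
        At bay: go left to moss.
          moss is a leaf — visit moss.
        At bay: no right child.
    At lime: no right child.
  At cedar: go right to rose.
    Visit rose.
    At rose: no left child.
    At rose: go right to elm.
      elm is a leaf — visit elm.
Full pre-order sequence: plum, ivy, cedar, lime, yew, sage, ash, hop, bay, moss, rose, elm.

bay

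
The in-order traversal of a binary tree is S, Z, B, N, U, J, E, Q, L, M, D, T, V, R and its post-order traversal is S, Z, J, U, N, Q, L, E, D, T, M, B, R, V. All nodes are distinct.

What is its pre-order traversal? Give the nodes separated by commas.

V, B, Z, S, M, E, N, U, J, L, Q, T, D, R

The last element of post-order is the root; it splits in-order into left and right subtrees.
Root V: left subtree has 12 nodes {S, Z, B, N, U, J, E, Q, L, M, D, T}, right has 1 {R}.
  Root B: left subtree has 2 nodes {S, Z}, right has 9 {N, U, J, E, Q, L, M, D, T}.
    Root Z: left subtree has 1 node {S}, right has 0 { }.
    Root M: left subtree has 6 nodes {N, U, J, E, Q, L}, right has 2 {D, T}.
      Root E: left subtree has 3 nodes {N, U, J}, right has 2 {Q, L}.
        Root N: left subtree has 0 nodes { }, right has 2 {U, J}.
          Root U: left subtree has 0 nodes { }, right has 1 {J}.
        Root L: left subtree has 1 node {Q}, right has 0 { }.
      Root T: left subtree has 1 node {D}, right has 0 { }.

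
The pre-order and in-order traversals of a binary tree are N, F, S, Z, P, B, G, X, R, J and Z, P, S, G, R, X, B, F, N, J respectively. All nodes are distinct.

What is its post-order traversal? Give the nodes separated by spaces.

The first element of pre-order is the root; it splits in-order into left and right subtrees.
Root N: left subtree has 8 nodes {Z, P, S, G, R, X, B, F}, right has 1 {J}.
  Root F: left subtree has 7 nodes {Z, P, S, G, R, X, B}, right has 0 { }.
    Root S: left subtree has 2 nodes {Z, P}, right has 4 {G, R, X, B}.
      Root Z: left subtree has 0 nodes { }, right has 1 {P}.
      Root B: left subtree has 3 nodes {G, R, X}, right has 0 { }.
        Root G: left subtree has 0 nodes { }, right has 2 {R, X}.
          Root X: left subtree has 1 node {R}, right has 0 { }.

P Z R X G B S F J N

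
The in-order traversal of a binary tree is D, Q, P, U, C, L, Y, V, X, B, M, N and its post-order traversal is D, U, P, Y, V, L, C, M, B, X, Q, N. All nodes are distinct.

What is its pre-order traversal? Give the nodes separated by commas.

N, Q, D, X, C, P, U, L, V, Y, B, M

The last element of post-order is the root; it splits in-order into left and right subtrees.
Root N: left subtree has 11 nodes {D, Q, P, U, C, L, Y, V, X, B, M}, right has 0 { }.
  Root Q: left subtree has 1 node {D}, right has 9 {P, U, C, L, Y, V, X, B, M}.
    Root X: left subtree has 6 nodes {P, U, C, L, Y, V}, right has 2 {B, M}.
      Root C: left subtree has 2 nodes {P, U}, right has 3 {L, Y, V}.
        Root P: left subtree has 0 nodes { }, right has 1 {U}.
        Root L: left subtree has 0 nodes { }, right has 2 {Y, V}.
          Root V: left subtree has 1 node {Y}, right has 0 { }.
      Root B: left subtree has 0 nodes { }, right has 1 {M}.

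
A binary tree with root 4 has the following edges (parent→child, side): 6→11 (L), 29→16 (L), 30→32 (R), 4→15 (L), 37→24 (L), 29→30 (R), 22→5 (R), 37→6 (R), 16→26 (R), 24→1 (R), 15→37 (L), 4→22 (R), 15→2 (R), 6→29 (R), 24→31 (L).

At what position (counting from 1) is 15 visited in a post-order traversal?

Post-order visits the left subtree, then the right subtree, then the node.
At 4: go left to 15.
  At 15: go left to 37.
    At 37: go left to 24.
      At 24: go left to 31.
        31 is a leaf — visit 31.
      At 24: go right to 1.
        1 is a leaf — visit 1.
      Visit 24.
    At 37: go right to 6.
      At 6: go left to 11.
        11 is a leaf — visit 11.
      At 6: go right to 29.
        At 29: go left to 16.
          At 16: no left child.
          At 16: go right to 26.
            26 is a leaf — visit 26.
          Visit 16.
        At 29: go right to 30.
          At 30: no left child.
          At 30: go right to 32.
            32 is a leaf — visit 32.
          Visit 30.
        Visit 29.
      Visit 6.
    Visit 37.
  At 15: go right to 2.
    2 is a leaf — visit 2.
  Visit 15.
At 4: go right to 22.
  At 22: no left child.
  At 22: go right to 5.
    5 is a leaf — visit 5.
  Visit 22.
Visit 4.
Full post-order sequence: 31, 1, 24, 11, 26, 16, 32, 30, 29, 6, 37, 2, 15, 5, 22, 4.

13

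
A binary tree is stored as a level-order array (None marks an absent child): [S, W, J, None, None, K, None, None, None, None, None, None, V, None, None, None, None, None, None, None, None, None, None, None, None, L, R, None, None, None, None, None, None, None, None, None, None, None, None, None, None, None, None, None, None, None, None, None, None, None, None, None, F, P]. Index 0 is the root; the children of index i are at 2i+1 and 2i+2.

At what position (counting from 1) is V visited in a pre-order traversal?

5

Pre-order visits the node, then its left subtree, then its right subtree.
Visit S.
At S: go left to W.
  W is a leaf — visit W.
At S: go right to J.
  Visit J.
  At J: go left to K.
    Visit K.
    At K: no left child.
    At K: go right to V.
      Visit V.
      At V: go left to L.
        Visit L.
        At L: no left child.
        At L: go right to F.
          F is a leaf — visit F.
      At V: go right to R.
        Visit R.
        At R: go left to P.
          P is a leaf — visit P.
        At R: no right child.
  At J: no right child.
Full pre-order sequence: S, W, J, K, V, L, F, R, P.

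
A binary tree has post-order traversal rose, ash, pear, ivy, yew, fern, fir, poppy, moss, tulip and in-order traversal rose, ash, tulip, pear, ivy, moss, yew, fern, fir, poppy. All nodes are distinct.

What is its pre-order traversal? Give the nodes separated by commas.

tulip, ash, rose, moss, ivy, pear, poppy, fir, fern, yew

The last element of post-order is the root; it splits in-order into left and right subtrees.
Root tulip: left subtree has 2 nodes {rose, ash}, right has 7 {pear, ivy, moss, yew, fern, fir, poppy}.
  Root ash: left subtree has 1 node {rose}, right has 0 { }.
  Root moss: left subtree has 2 nodes {pear, ivy}, right has 4 {yew, fern, fir, poppy}.
    Root ivy: left subtree has 1 node {pear}, right has 0 { }.
    Root poppy: left subtree has 3 nodes {yew, fern, fir}, right has 0 { }.
      Root fir: left subtree has 2 nodes {yew, fern}, right has 0 { }.
        Root fern: left subtree has 1 node {yew}, right has 0 { }.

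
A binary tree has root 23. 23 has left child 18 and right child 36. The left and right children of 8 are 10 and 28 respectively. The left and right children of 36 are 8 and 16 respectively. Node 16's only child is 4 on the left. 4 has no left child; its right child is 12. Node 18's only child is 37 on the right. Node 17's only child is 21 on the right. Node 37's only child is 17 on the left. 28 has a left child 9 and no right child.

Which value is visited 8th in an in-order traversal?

In-order visits the left subtree, then the node, then the right subtree.
At 23: go left to 18.
  At 18: no left child.
  Visit 18.
  At 18: go right to 37.
    At 37: go left to 17.
      At 17: no left child.
      Visit 17.
      At 17: go right to 21.
        21 is a leaf — visit 21.
    Visit 37.
    At 37: no right child.
Visit 23.
At 23: go right to 36.
  At 36: go left to 8.
    At 8: go left to 10.
      10 is a leaf — visit 10.
    Visit 8.
    At 8: go right to 28.
      At 28: go left to 9.
        9 is a leaf — visit 9.
      Visit 28.
      At 28: no right child.
  Visit 36.
  At 36: go right to 16.
    At 16: go left to 4.
      At 4: no left child.
      Visit 4.
      At 4: go right to 12.
        12 is a leaf — visit 12.
    Visit 16.
    At 16: no right child.
Full in-order sequence: 18, 17, 21, 37, 23, 10, 8, 9, 28, 36, 4, 12, 16.

9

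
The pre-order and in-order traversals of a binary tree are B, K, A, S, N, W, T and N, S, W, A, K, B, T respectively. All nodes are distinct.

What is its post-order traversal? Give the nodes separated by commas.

The first element of pre-order is the root; it splits in-order into left and right subtrees.
Root B: left subtree has 5 nodes {N, S, W, A, K}, right has 1 {T}.
  Root K: left subtree has 4 nodes {N, S, W, A}, right has 0 { }.
    Root A: left subtree has 3 nodes {N, S, W}, right has 0 { }.
      Root S: left subtree has 1 node {N}, right has 1 {W}.

N, W, S, A, K, T, B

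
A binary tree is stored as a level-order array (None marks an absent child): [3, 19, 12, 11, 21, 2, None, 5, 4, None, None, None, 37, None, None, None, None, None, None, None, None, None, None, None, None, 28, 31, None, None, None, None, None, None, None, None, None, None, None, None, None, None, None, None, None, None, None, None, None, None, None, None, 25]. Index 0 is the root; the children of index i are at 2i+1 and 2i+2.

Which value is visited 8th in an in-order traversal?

25

In-order visits the left subtree, then the node, then the right subtree.
At 3: go left to 19.
  At 19: go left to 11.
    At 11: go left to 5.
      5 is a leaf — visit 5.
    Visit 11.
    At 11: go right to 4.
      4 is a leaf — visit 4.
  Visit 19.
  At 19: go right to 21.
    21 is a leaf — visit 21.
Visit 3.
At 3: go right to 12.
  At 12: go left to 2.
    At 2: no left child.
    Visit 2.
    At 2: go right to 37.
      At 37: go left to 28.
        At 28: go left to 25.
          25 is a leaf — visit 25.
        Visit 28.
        At 28: no right child.
      Visit 37.
      At 37: go right to 31.
        31 is a leaf — visit 31.
  Visit 12.
  At 12: no right child.
Full in-order sequence: 5, 11, 4, 19, 21, 3, 2, 25, 28, 37, 31, 12.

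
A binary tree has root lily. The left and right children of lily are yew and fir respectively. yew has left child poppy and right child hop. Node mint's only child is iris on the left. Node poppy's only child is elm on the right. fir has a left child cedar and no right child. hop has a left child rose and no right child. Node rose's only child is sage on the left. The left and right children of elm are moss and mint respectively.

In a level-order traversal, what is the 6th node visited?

Level-order visits nodes level by level from the root, left to right within each level.
Level 0: lily
Level 1: yew, fir
Level 2: poppy, hop, cedar
Level 3: elm, rose
Level 4: moss, mint, sage
Level 5: iris
Full level-order sequence: lily, yew, fir, poppy, hop, cedar, elm, rose, moss, mint, sage, iris.

cedar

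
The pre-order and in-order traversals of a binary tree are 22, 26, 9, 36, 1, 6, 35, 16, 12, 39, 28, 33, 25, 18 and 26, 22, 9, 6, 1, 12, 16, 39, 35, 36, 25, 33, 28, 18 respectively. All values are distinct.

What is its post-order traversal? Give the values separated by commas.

The first element of pre-order is the root; it splits in-order into left and right subtrees.
Root 22: left subtree has 1 node {26}, right has 12 {9, 6, 1, 12, 16, 39, 35, 36, 25, 33, 28, 18}.
  Root 9: left subtree has 0 nodes { }, right has 11 {6, 1, 12, 16, 39, 35, 36, 25, 33, 28, 18}.
    Root 36: left subtree has 6 nodes {6, 1, 12, 16, 39, 35}, right has 4 {25, 33, 28, 18}.
      Root 1: left subtree has 1 node {6}, right has 4 {12, 16, 39, 35}.
        Root 35: left subtree has 3 nodes {12, 16, 39}, right has 0 { }.
          Root 16: left subtree has 1 node {12}, right has 1 {39}.
      Root 28: left subtree has 2 nodes {25, 33}, right has 1 {18}.
        Root 33: left subtree has 1 node {25}, right has 0 { }.

26, 6, 12, 39, 16, 35, 1, 25, 33, 18, 28, 36, 9, 22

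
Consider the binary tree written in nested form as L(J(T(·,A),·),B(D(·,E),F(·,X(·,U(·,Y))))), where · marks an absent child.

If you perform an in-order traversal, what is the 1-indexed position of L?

In-order visits the left subtree, then the node, then the right subtree.
At L: go left to J.
  At J: go left to T.
    At T: no left child.
    Visit T.
    At T: go right to A.
      A is a leaf — visit A.
  Visit J.
  At J: no right child.
Visit L.
At L: go right to B.
  At B: go left to D.
    At D: no left child.
    Visit D.
    At D: go right to E.
      E is a leaf — visit E.
  Visit B.
  At B: go right to F.
    At F: no left child.
    Visit F.
    At F: go right to X.
      At X: no left child.
      Visit X.
      At X: go right to U.
        At U: no left child.
        Visit U.
        At U: go right to Y.
          Y is a leaf — visit Y.
Full in-order sequence: T, A, J, L, D, E, B, F, X, U, Y.

4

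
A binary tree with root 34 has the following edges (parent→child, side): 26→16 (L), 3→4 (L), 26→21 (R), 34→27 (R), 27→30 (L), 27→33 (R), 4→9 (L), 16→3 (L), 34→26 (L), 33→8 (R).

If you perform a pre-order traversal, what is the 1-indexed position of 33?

Pre-order visits the node, then its left subtree, then its right subtree.
Visit 34.
At 34: go left to 26.
  Visit 26.
  At 26: go left to 16.
    Visit 16.
    At 16: go left to 3.
      Visit 3.
      At 3: go left to 4.
        Visit 4.
        At 4: go left to 9.
          9 is a leaf — visit 9.
        At 4: no right child.
      At 3: no right child.
    At 16: no right child.
  At 26: go right to 21.
    21 is a leaf — visit 21.
At 34: go right to 27.
  Visit 27.
  At 27: go left to 30.
    30 is a leaf — visit 30.
  At 27: go right to 33.
    Visit 33.
    At 33: no left child.
    At 33: go right to 8.
      8 is a leaf — visit 8.
Full pre-order sequence: 34, 26, 16, 3, 4, 9, 21, 27, 30, 33, 8.

10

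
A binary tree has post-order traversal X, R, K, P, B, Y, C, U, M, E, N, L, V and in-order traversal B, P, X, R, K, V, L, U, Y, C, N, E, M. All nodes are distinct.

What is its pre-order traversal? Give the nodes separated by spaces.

V B P K R X L N U C Y E M

The last element of post-order is the root; it splits in-order into left and right subtrees.
Root V: left subtree has 5 nodes {B, P, X, R, K}, right has 7 {L, U, Y, C, N, E, M}.
  Root B: left subtree has 0 nodes { }, right has 4 {P, X, R, K}.
    Root P: left subtree has 0 nodes { }, right has 3 {X, R, K}.
      Root K: left subtree has 2 nodes {X, R}, right has 0 { }.
        Root R: left subtree has 1 node {X}, right has 0 { }.
  Root L: left subtree has 0 nodes { }, right has 6 {U, Y, C, N, E, M}.
    Root N: left subtree has 3 nodes {U, Y, C}, right has 2 {E, M}.
      Root U: left subtree has 0 nodes { }, right has 2 {Y, C}.
        Root C: left subtree has 1 node {Y}, right has 0 { }.
      Root E: left subtree has 0 nodes { }, right has 1 {M}.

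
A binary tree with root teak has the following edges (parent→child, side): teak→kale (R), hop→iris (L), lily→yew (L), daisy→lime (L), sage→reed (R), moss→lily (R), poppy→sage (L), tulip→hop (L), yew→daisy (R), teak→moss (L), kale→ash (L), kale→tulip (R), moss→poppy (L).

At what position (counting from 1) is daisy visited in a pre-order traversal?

8

Pre-order visits the node, then its left subtree, then its right subtree.
Visit teak.
At teak: go left to moss.
  Visit moss.
  At moss: go left to poppy.
    Visit poppy.
    At poppy: go left to sage.
      Visit sage.
      At sage: no left child.
      At sage: go right to reed.
        reed is a leaf — visit reed.
    At poppy: no right child.
  At moss: go right to lily.
    Visit lily.
    At lily: go left to yew.
      Visit yew.
      At yew: no left child.
      At yew: go right to daisy.
        Visit daisy.
        At daisy: go left to lime.
          lime is a leaf — visit lime.
        At daisy: no right child.
    At lily: no right child.
At teak: go right to kale.
  Visit kale.
  At kale: go left to ash.
    ash is a leaf — visit ash.
  At kale: go right to tulip.
    Visit tulip.
    At tulip: go left to hop.
      Visit hop.
      At hop: go left to iris.
        iris is a leaf — visit iris.
      At hop: no right child.
    At tulip: no right child.
Full pre-order sequence: teak, moss, poppy, sage, reed, lily, yew, daisy, lime, kale, ash, tulip, hop, iris.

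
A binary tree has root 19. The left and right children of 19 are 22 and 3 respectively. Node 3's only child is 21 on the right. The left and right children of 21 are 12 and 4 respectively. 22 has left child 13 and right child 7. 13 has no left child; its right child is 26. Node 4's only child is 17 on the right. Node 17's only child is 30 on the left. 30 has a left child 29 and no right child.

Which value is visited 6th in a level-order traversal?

21

Level-order visits nodes level by level from the root, left to right within each level.
Level 0: 19
Level 1: 22, 3
Level 2: 13, 7, 21
Level 3: 26, 12, 4
Level 4: 17
Level 5: 30
Level 6: 29
Full level-order sequence: 19, 22, 3, 13, 7, 21, 26, 12, 4, 17, 30, 29.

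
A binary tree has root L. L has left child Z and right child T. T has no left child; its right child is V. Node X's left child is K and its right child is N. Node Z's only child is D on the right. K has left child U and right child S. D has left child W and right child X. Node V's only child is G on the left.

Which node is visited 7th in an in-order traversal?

In-order visits the left subtree, then the node, then the right subtree.
At L: go left to Z.
  At Z: no left child.
  Visit Z.
  At Z: go right to D.
    At D: go left to W.
      W is a leaf — visit W.
    Visit D.
    At D: go right to X.
      At X: go left to K.
        At K: go left to U.
          U is a leaf — visit U.
        Visit K.
        At K: go right to S.
          S is a leaf — visit S.
      Visit X.
      At X: go right to N.
        N is a leaf — visit N.
Visit L.
At L: go right to T.
  At T: no left child.
  Visit T.
  At T: go right to V.
    At V: go left to G.
      G is a leaf — visit G.
    Visit V.
    At V: no right child.
Full in-order sequence: Z, W, D, U, K, S, X, N, L, T, G, V.

X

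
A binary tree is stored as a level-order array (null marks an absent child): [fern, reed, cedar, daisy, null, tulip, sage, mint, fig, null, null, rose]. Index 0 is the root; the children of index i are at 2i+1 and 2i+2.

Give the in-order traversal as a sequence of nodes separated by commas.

In-order visits the left subtree, then the node, then the right subtree.
At fern: go left to reed.
  At reed: go left to daisy.
    At daisy: go left to mint.
      mint is a leaf — visit mint.
    Visit daisy.
    At daisy: go right to fig.
      fig is a leaf — visit fig.
  Visit reed.
  At reed: no right child.
Visit fern.
At fern: go right to cedar.
  At cedar: go left to tulip.
    At tulip: go left to rose.
      rose is a leaf — visit rose.
    Visit tulip.
    At tulip: no right child.
  Visit cedar.
  At cedar: go right to sage.
    sage is a leaf — visit sage.

mint, daisy, fig, reed, fern, rose, tulip, cedar, sage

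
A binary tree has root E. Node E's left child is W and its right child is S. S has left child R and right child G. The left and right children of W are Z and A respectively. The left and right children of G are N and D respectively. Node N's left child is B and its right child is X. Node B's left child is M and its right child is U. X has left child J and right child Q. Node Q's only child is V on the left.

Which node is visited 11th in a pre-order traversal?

Pre-order visits the node, then its left subtree, then its right subtree.
Visit E.
At E: go left to W.
  Visit W.
  At W: go left to Z.
    Z is a leaf — visit Z.
  At W: go right to A.
    A is a leaf — visit A.
At E: go right to S.
  Visit S.
  At S: go left to R.
    R is a leaf — visit R.
  At S: go right to G.
    Visit G.
    At G: go left to N.
      Visit N.
      At N: go left to B.
        Visit B.
        At B: go left to M.
          M is a leaf — visit M.
        At B: go right to U.
          U is a leaf — visit U.
      At N: go right to X.
        Visit X.
        At X: go left to J.
          J is a leaf — visit J.
        At X: go right to Q.
          Visit Q.
          At Q: go left to V.
            V is a leaf — visit V.
          At Q: no right child.
    At G: go right to D.
      D is a leaf — visit D.
Full pre-order sequence: E, W, Z, A, S, R, G, N, B, M, U, X, J, Q, V, D.

U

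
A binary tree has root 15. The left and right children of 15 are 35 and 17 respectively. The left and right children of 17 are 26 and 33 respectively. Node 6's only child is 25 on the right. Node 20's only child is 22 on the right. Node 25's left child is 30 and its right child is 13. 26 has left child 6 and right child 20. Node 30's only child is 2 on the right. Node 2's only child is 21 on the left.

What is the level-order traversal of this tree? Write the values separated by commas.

15, 35, 17, 26, 33, 6, 20, 25, 22, 30, 13, 2, 21

Level-order visits nodes level by level from the root, left to right within each level.
Level 0: 15
Level 1: 35, 17
Level 2: 26, 33
Level 3: 6, 20
Level 4: 25, 22
Level 5: 30, 13
Level 6: 2
Level 7: 21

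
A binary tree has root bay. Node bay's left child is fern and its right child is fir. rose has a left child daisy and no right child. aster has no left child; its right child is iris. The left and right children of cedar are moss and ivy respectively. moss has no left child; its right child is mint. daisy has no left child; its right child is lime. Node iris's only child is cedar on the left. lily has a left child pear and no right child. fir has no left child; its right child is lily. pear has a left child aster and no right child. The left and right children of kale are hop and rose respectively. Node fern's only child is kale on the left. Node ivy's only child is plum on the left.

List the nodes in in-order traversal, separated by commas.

In-order visits the left subtree, then the node, then the right subtree.
At bay: go left to fern.
  At fern: go left to kale.
    At kale: go left to hop.
      hop is a leaf — visit hop.
    Visit kale.
    At kale: go right to rose.
      At rose: go left to daisy.
        At daisy: no left child.
        Visit daisy.
        At daisy: go right to lime.
          lime is a leaf — visit lime.
      Visit rose.
      At rose: no right child.
  Visit fern.
  At fern: no right child.
Visit bay.
At bay: go right to fir.
  At fir: no left child.
  Visit fir.
  At fir: go right to lily.
    At lily: go left to pear.
      At pear: go left to aster.
        At aster: no left child.
        Visit aster.
        At aster: go right to iris.
          At iris: go left to cedar.
            At cedar: go left to moss.
              At moss: no left child.
              Visit moss.
              At moss: go right to mint.
                mint is a leaf — visit mint.
            Visit cedar.
            At cedar: go right to ivy.
              At ivy: go left to plum.
                plum is a leaf — visit plum.
              Visit ivy.
              At ivy: no right child.
          Visit iris.
          At iris: no right child.
      Visit pear.
      At pear: no right child.
    Visit lily.
    At lily: no right child.

hop, kale, daisy, lime, rose, fern, bay, fir, aster, moss, mint, cedar, plum, ivy, iris, pear, lily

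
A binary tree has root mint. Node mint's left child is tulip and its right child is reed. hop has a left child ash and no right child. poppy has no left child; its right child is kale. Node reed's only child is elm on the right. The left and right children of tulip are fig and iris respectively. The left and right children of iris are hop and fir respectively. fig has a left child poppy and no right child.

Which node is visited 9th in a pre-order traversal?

fir

Pre-order visits the node, then its left subtree, then its right subtree.
Visit mint.
At mint: go left to tulip.
  Visit tulip.
  At tulip: go left to fig.
    Visit fig.
    At fig: go left to poppy.
      Visit poppy.
      At poppy: no left child.
      At poppy: go right to kale.
        kale is a leaf — visit kale.
    At fig: no right child.
  At tulip: go right to iris.
    Visit iris.
    At iris: go left to hop.
      Visit hop.
      At hop: go left to ash.
        ash is a leaf — visit ash.
      At hop: no right child.
    At iris: go right to fir.
      fir is a leaf — visit fir.
At mint: go right to reed.
  Visit reed.
  At reed: no left child.
  At reed: go right to elm.
    elm is a leaf — visit elm.
Full pre-order sequence: mint, tulip, fig, poppy, kale, iris, hop, ash, fir, reed, elm.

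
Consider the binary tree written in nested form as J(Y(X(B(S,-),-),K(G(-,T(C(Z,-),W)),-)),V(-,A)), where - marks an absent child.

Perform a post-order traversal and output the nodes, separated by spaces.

Post-order visits the left subtree, then the right subtree, then the node.
At J: go left to Y.
  At Y: go left to X.
    At X: go left to B.
      At B: go left to S.
        S is a leaf — visit S.
      At B: no right child.
      Visit B.
    At X: no right child.
    Visit X.
  At Y: go right to K.
    At K: go left to G.
      At G: no left child.
      At G: go right to T.
        At T: go left to C.
          At C: go left to Z.
            Z is a leaf — visit Z.
          At C: no right child.
          Visit C.
        At T: go right to W.
          W is a leaf — visit W.
        Visit T.
      Visit G.
    At K: no right child.
    Visit K.
  Visit Y.
At J: go right to V.
  At V: no left child.
  At V: go right to A.
    A is a leaf — visit A.
  Visit V.
Visit J.

S B X Z C W T G K Y A V J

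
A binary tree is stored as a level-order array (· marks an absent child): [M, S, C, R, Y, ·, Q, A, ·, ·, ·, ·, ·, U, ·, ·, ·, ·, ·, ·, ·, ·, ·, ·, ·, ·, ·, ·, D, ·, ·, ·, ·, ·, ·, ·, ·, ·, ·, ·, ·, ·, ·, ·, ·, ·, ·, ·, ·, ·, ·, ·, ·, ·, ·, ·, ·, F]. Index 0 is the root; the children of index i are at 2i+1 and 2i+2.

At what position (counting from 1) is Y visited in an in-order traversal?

4

In-order visits the left subtree, then the node, then the right subtree.
At M: go left to S.
  At S: go left to R.
    At R: go left to A.
      A is a leaf — visit A.
    Visit R.
    At R: no right child.
  Visit S.
  At S: go right to Y.
    Y is a leaf — visit Y.
Visit M.
At M: go right to C.
  At C: no left child.
  Visit C.
  At C: go right to Q.
    At Q: go left to U.
      At U: no left child.
      Visit U.
      At U: go right to D.
        At D: go left to F.
          F is a leaf — visit F.
        Visit D.
        At D: no right child.
    Visit Q.
    At Q: no right child.
Full in-order sequence: A, R, S, Y, M, C, U, F, D, Q.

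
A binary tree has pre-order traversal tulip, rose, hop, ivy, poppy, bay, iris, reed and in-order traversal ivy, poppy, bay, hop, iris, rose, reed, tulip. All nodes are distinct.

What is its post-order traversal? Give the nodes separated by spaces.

bay poppy ivy iris hop reed rose tulip

The first element of pre-order is the root; it splits in-order into left and right subtrees.
Root tulip: left subtree has 7 nodes {ivy, poppy, bay, hop, iris, rose, reed}, right has 0 { }.
  Root rose: left subtree has 5 nodes {ivy, poppy, bay, hop, iris}, right has 1 {reed}.
    Root hop: left subtree has 3 nodes {ivy, poppy, bay}, right has 1 {iris}.
      Root ivy: left subtree has 0 nodes { }, right has 2 {poppy, bay}.
        Root poppy: left subtree has 0 nodes { }, right has 1 {bay}.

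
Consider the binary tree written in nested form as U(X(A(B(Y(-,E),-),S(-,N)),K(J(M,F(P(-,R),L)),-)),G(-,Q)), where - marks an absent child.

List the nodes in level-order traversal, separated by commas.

U, X, G, A, K, Q, B, S, J, Y, N, M, F, E, P, L, R

Level-order visits nodes level by level from the root, left to right within each level.
Level 0: U
Level 1: X, G
Level 2: A, K, Q
Level 3: B, S, J
Level 4: Y, N, M, F
Level 5: E, P, L
Level 6: R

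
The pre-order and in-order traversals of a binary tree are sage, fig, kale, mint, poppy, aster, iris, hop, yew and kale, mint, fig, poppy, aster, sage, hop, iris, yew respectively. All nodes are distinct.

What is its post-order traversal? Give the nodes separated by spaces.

mint kale aster poppy fig hop yew iris sage

The first element of pre-order is the root; it splits in-order into left and right subtrees.
Root sage: left subtree has 5 nodes {kale, mint, fig, poppy, aster}, right has 3 {hop, iris, yew}.
  Root fig: left subtree has 2 nodes {kale, mint}, right has 2 {poppy, aster}.
    Root kale: left subtree has 0 nodes { }, right has 1 {mint}.
    Root poppy: left subtree has 0 nodes { }, right has 1 {aster}.
  Root iris: left subtree has 1 node {hop}, right has 1 {yew}.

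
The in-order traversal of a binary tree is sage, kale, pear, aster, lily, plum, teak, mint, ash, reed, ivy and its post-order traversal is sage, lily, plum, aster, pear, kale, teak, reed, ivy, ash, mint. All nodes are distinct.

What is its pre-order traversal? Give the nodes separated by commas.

The last element of post-order is the root; it splits in-order into left and right subtrees.
Root mint: left subtree has 7 nodes {sage, kale, pear, aster, lily, plum, teak}, right has 3 {ash, reed, ivy}.
  Root teak: left subtree has 6 nodes {sage, kale, pear, aster, lily, plum}, right has 0 { }.
    Root kale: left subtree has 1 node {sage}, right has 4 {pear, aster, lily, plum}.
      Root pear: left subtree has 0 nodes { }, right has 3 {aster, lily, plum}.
        Root aster: left subtree has 0 nodes { }, right has 2 {lily, plum}.
          Root plum: left subtree has 1 node {lily}, right has 0 { }.
  Root ash: left subtree has 0 nodes { }, right has 2 {reed, ivy}.
    Root ivy: left subtree has 1 node {reed}, right has 0 { }.

mint, teak, kale, sage, pear, aster, plum, lily, ash, ivy, reed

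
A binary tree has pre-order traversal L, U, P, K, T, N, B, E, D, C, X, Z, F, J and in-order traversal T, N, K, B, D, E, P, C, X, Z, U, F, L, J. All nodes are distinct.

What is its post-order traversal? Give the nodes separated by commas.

N, T, D, E, B, K, Z, X, C, P, F, U, J, L

The first element of pre-order is the root; it splits in-order into left and right subtrees.
Root L: left subtree has 12 nodes {T, N, K, B, D, E, P, C, X, Z, U, F}, right has 1 {J}.
  Root U: left subtree has 10 nodes {T, N, K, B, D, E, P, C, X, Z}, right has 1 {F}.
    Root P: left subtree has 6 nodes {T, N, K, B, D, E}, right has 3 {C, X, Z}.
      Root K: left subtree has 2 nodes {T, N}, right has 3 {B, D, E}.
        Root T: left subtree has 0 nodes { }, right has 1 {N}.
        Root B: left subtree has 0 nodes { }, right has 2 {D, E}.
          Root E: left subtree has 1 node {D}, right has 0 { }.
      Root C: left subtree has 0 nodes { }, right has 2 {X, Z}.
        Root X: left subtree has 0 nodes { }, right has 1 {Z}.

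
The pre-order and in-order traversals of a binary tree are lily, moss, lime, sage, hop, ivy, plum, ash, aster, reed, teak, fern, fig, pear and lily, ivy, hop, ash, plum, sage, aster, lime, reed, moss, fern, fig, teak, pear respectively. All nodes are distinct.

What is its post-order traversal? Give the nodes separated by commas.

The first element of pre-order is the root; it splits in-order into left and right subtrees.
Root lily: left subtree has 0 nodes { }, right has 13 {ivy, hop, ash, plum, sage, aster, lime, reed, moss, fern, fig, teak, pear}.
  Root moss: left subtree has 8 nodes {ivy, hop, ash, plum, sage, aster, lime, reed}, right has 4 {fern, fig, teak, pear}.
    Root lime: left subtree has 6 nodes {ivy, hop, ash, plum, sage, aster}, right has 1 {reed}.
      Root sage: left subtree has 4 nodes {ivy, hop, ash, plum}, right has 1 {aster}.
        Root hop: left subtree has 1 node {ivy}, right has 2 {ash, plum}.
          Root plum: left subtree has 1 node {ash}, right has 0 { }.
    Root teak: left subtree has 2 nodes {fern, fig}, right has 1 {pear}.
      Root fern: left subtree has 0 nodes { }, right has 1 {fig}.

ivy, ash, plum, hop, aster, sage, reed, lime, fig, fern, pear, teak, moss, lily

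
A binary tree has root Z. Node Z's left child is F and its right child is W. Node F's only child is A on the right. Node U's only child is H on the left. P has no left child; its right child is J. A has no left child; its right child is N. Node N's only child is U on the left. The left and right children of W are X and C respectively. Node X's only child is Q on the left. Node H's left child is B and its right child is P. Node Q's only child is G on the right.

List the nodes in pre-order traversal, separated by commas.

Z, F, A, N, U, H, B, P, J, W, X, Q, G, C

Pre-order visits the node, then its left subtree, then its right subtree.
Visit Z.
At Z: go left to F.
  Visit F.
  At F: no left child.
  At F: go right to A.
    Visit A.
    At A: no left child.
    At A: go right to N.
      Visit N.
      At N: go left to U.
        Visit U.
        At U: go left to H.
          Visit H.
          At H: go left to B.
            B is a leaf — visit B.
          At H: go right to P.
            Visit P.
            At P: no left child.
            At P: go right to J.
              J is a leaf — visit J.
        At U: no right child.
      At N: no right child.
At Z: go right to W.
  Visit W.
  At W: go left to X.
    Visit X.
    At X: go left to Q.
      Visit Q.
      At Q: no left child.
      At Q: go right to G.
        G is a leaf — visit G.
    At X: no right child.
  At W: go right to C.
    C is a leaf — visit C.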